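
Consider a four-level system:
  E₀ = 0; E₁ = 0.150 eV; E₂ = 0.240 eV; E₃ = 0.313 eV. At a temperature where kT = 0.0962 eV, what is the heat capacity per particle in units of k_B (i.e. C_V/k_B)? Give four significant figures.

0.8316

Eᵢ/kT = 0, 1.55925, 2.49480, 3.25364.
Z = Σ e^(−Eᵢ/kT) = e^(−0) + e^(−1.55925) + e^(−2.49480) + e^(−3.25364) = 1.00000 + 0.210294 + 0.0825130 + 0.0386333 = 1.33144.
⟨E⟩ = 0.0476472 eV, ⟨E²⟩ = 0.00996607 eV².
C_V/k_B = (⟨E²⟩ − ⟨E⟩²)/(kT)² = (0.00996607 − 0.00227026)/0.00925444 = 0.8316.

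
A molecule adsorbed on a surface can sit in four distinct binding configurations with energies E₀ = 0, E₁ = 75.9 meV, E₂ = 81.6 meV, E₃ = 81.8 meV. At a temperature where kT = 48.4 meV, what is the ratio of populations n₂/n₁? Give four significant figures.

0.8889

n₂/n₁ = exp[−(E₂−E₁)/kT] = exp(−(5.7 meV)/(48.4 meV)) = exp(-0.117769) = 0.8889.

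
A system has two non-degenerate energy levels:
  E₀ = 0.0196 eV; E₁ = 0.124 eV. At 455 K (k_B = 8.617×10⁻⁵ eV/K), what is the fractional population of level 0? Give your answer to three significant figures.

0.935

k_BT = 8.617×10⁻⁵ × 455 K = 0.039207 eV.
Eᵢ/kT = 0.49991, 3.1627.
Z = Σ e^(−Eᵢ/kT) = e^(−0.49991) + e^(−3.1627) = 0.60659 + 0.042311 = 0.64890.
P₀ = e^(−E₀/kT) / Z = 0.60659/0.64890 = 0.935.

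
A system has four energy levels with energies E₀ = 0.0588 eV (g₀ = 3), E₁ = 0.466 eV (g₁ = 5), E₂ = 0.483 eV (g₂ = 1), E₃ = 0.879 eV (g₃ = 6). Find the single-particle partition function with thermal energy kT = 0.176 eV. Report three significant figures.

Z = 2.61

Eᵢ/kT = 0.33409, 2.6477, 2.7443, 4.9943.
Z = Σ gᵢe^(−Eᵢ/kT) = 3·e^(−0.33409) + 5·e^(−2.6477) + 1·e^(−2.7443) + 6·e^(−4.9943) = 2.1480 + 0.35407 + 0.064293 + 0.040659 = 2.6070.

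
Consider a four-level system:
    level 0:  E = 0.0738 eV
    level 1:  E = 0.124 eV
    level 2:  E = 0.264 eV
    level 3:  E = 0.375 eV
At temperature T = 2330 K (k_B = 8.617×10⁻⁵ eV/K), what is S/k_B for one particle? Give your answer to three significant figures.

1.25

k_BT = 8.617×10⁻⁵ × 2330 K = 0.20078 eV.
Eᵢ/kT = 0.36757, 0.61759, 1.3149, 1.8677.
Z = Σ e^(−Eᵢ/kT) = e^(−0.36757) + e^(−0.61759) + e^(−1.3149) + e^(−1.8677) = 0.69241 + 0.53924 + 0.26850 + 0.15448 = 1.6546.
⟨E⟩ = Σ EᵢPᵢ = 0.14915 eV.
S/k_B = ln Z + ⟨E⟩/kT = ln(1.6546) + 0.14915/0.20078 = 0.50356 + 0.74285 = 1.25.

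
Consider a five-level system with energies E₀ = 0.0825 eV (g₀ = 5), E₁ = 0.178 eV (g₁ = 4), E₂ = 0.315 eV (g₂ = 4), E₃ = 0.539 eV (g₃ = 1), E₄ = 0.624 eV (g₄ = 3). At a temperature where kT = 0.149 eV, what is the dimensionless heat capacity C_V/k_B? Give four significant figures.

0.3978

Eᵢ/kT = 0.553691, 1.19463, 2.11409, 3.61745, 4.18792.
Z = Σ gᵢe^(−Eᵢ/kT) = 5·e^(−0.553691) + 4·e^(−1.19463) + 4·e^(−2.11409) + 1·e^(−3.61745) + 3·e^(−4.18792) = 2.87412 + 1.21126 + 0.482972 + 0.0268511 + 0.0455335 = 4.64074.
⟨E⟩ = 0.139577 eV, ⟨E²⟩ = 0.0283129 eV².
C_V/k_B = (⟨E²⟩ − ⟨E⟩²)/(kT)² = (0.0283129 − 0.0194817)/0.0222010 = 0.3978.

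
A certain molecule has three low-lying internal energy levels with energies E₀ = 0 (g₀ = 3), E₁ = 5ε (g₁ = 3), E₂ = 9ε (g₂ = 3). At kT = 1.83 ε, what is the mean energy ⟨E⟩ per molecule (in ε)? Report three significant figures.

Eᵢ/kT = 0, 2.7322, 4.9180.
Z = Σ gᵢe^(−Eᵢ/kT) = 3·e^(−0) + 3·e^(−2.7322) + 3·e^(−4.9180) = 3.0000 + 0.19523 + 0.021941 = 3.2172.
⟨E⟩ = Σ Eᵢ gᵢe^(−Eᵢ/kT) / Z = (0·3.0000 + 5·0.19523 + 9·0.021941) / 3.2172 = 0.365 ε.

0.365 ε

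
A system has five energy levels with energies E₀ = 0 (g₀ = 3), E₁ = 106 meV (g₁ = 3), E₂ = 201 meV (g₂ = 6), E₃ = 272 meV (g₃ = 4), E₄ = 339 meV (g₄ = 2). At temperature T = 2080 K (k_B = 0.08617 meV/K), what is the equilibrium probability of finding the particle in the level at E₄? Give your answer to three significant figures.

0.0387

k_BT = 0.08617 × 2080 K = 179.23 meV.
Eᵢ/kT = 0, 0.59142, 1.1215, 1.5176, 1.8914.
Z = Σ gᵢe^(−Eᵢ/kT) = 3·e^(−0) + 3·e^(−0.59142) + 6·e^(−1.1215) + 4·e^(−1.5176) + 2·e^(−1.8914) = 3.0000 + 1.6606 + 1.9547 + 0.87695 + 0.30172 = 7.7940.
P₄ = g₄ e^(−E₄/kT) / Z = 0.30172/7.7940 = 0.0387.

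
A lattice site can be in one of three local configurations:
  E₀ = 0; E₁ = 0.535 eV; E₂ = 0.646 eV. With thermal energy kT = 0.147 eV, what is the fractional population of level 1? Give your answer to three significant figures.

0.0253

Eᵢ/kT = 0, 3.6395, 4.3946.
Z = Σ e^(−Eᵢ/kT) = e^(−0) + e^(−3.6395) + e^(−4.3946) = 1.0000 + 0.026265 + 0.012344 = 1.0386.
P₁ = e^(−E₁/kT) / Z = 0.026265/1.0386 = 0.0253.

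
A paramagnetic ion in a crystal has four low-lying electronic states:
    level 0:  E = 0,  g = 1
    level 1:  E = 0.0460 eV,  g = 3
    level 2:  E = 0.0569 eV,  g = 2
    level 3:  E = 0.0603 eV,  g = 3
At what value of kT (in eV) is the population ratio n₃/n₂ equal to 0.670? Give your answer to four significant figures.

n₃/n₂ = (g₃/g₂) exp[−(E₃−E₂)/kT] = 0.670.
⇒ (E₃−E₂)/kT = ln((3/2)/0.670) = ln(2.23881) = 0.805944.
kT = 0.0034 eV / 0.805944 = 0.004219 eV.

0.004219 eV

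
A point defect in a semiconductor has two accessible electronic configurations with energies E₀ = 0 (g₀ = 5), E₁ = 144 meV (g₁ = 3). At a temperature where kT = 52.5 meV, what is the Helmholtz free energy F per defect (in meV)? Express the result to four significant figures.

-86.49 meV

Eᵢ/kT = 0, 2.74286.
Z = Σ gᵢe^(−Eᵢ/kT) = 5·e^(−0) + 3·e^(−2.74286) = 5.00000 + 0.193158 = 5.19316.
F = −kT ln Z = −52.5 × ln(5.19316) = −52.5 × 1.64734 = -86.49 meV.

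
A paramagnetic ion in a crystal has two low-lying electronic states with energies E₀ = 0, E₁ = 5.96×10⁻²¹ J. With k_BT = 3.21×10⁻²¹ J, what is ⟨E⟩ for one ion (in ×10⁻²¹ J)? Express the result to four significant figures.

Eᵢ/kT = 0, 1.85670.
Z = Σ e^(−Eᵢ/kT) = e^(−0) + e^(−1.85670) = 1.00000 + 0.156187 = 1.15619.
⟨E⟩ = Σ Eᵢ e^(−Eᵢ/kT) / Z = (0·1.00000 + 5.96·0.156187) / 1.15619 = 0.8051 ×10⁻²¹ J.

0.8051 ×10⁻²¹ J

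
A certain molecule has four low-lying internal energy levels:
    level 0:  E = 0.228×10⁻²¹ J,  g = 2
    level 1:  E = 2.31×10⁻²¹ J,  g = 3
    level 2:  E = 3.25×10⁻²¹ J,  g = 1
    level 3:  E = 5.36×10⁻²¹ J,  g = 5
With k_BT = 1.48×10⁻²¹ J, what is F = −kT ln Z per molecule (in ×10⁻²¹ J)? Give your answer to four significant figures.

-1.408 ×10⁻²¹ J

Eᵢ/kT = 0.154054, 1.56081, 2.19595, 3.62162.
Z = Σ gᵢe^(−Eᵢ/kT) = 2·e^(−0.154054) + 3·e^(−1.56081) + 1·e^(−2.19595) + 5·e^(−3.62162) = 1.71445 + 0.629898 + 0.111253 + 0.133697 = 2.58930.
F = −kT ln Z = −1.48 × ln(2.58930) = −1.48 × 0.951388 = -1.408 ×10⁻²¹ J.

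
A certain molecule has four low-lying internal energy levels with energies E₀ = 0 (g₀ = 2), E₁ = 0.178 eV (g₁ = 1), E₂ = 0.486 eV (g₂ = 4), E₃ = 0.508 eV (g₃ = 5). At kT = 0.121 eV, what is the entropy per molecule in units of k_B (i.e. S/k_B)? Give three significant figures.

1.26

Eᵢ/kT = 0, 1.4711, 4.0165, 4.1983.
Z = Σ gᵢe^(−Eᵢ/kT) = 2·e^(−0) + 1·e^(−1.4711) + 4·e^(−4.0165) + 5·e^(−4.1983) = 2.0000 + 0.22967 + 0.072064 + 0.075105 = 2.3768.
⟨E⟩ = Σ EᵢPᵢ = 0.047988 eV.
S/k_B = ln Z + ⟨E⟩/kT = ln(2.3768) + 0.047988/0.121 = 0.86576 + 0.39660 = 1.26.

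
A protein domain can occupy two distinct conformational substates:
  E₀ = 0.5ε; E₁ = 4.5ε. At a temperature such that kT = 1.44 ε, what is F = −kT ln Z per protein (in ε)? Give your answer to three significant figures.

0.413 ε

Eᵢ/kT = 0.34722, 3.1250.
Z = Σ e^(−Eᵢ/kT) = e^(−0.34722) + e^(−3.1250) = 0.70665 + 0.043937 = 0.75059.
F = −kT ln Z = −1.44 × ln(0.75059) = −1.44 × -0.28690 = 0.413 ε.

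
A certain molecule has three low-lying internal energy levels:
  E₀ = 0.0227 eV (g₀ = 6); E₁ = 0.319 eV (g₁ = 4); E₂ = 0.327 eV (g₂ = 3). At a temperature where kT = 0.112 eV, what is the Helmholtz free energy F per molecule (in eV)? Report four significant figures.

-0.1866 eV

Eᵢ/kT = 0.202679, 2.84821, 2.91964.
Z = Σ gᵢe^(−Eᵢ/kT) = 6·e^(−0.202679) + 4·e^(−2.84821) + 3·e^(−2.91964) = 4.89924 + 0.231792 + 0.161859 = 5.29289.
F = −kT ln Z = −0.112 × ln(5.29289) = −0.112 × 1.66636 = -0.1866 eV.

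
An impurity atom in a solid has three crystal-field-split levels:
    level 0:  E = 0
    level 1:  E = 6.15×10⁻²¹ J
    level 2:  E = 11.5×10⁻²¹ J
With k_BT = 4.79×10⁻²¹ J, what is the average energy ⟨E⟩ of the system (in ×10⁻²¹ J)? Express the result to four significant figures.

2.008 ×10⁻²¹ J

Eᵢ/kT = 0, 1.28392, 2.40084.
Z = Σ e^(−Eᵢ/kT) = e^(−0) + e^(−1.28392) + e^(−2.40084) = 1.00000 + 0.276950 + 0.0906418 = 1.36759.
⟨E⟩ = Σ Eᵢ e^(−Eᵢ/kT) / Z = (0·1.00000 + 6.15·0.276950 + 11.5·0.0906418) / 1.36759 = 2.008 ×10⁻²¹ J.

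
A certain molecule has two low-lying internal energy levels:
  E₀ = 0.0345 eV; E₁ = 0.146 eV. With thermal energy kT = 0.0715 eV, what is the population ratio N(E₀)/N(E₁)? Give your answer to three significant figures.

n₀/n₁ = exp[−(E₀−E₁)/kT] = exp(−(-0.1115 eV)/(0.0715 eV)) = exp(1.5594) = 4.76.

4.76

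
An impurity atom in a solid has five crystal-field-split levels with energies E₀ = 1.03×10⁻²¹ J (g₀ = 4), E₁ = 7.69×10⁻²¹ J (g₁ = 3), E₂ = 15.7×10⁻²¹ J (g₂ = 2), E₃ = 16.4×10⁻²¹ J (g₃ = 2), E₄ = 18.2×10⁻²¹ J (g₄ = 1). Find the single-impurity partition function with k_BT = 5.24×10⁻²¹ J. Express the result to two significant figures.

Eᵢ/kT = 0.1966, 1.468, 2.996, 3.130, 3.473.
Z = Σ gᵢe^(−Eᵢ/kT) = 4·e^(−0.1966) + 3·e^(−1.468) + 2·e^(−2.996) + 2·e^(−3.130) + 1·e^(−3.473) = 3.286 + 0.6912 + 0.09997 + 0.08744 + 0.03102 = 4.196.

Z = 4.2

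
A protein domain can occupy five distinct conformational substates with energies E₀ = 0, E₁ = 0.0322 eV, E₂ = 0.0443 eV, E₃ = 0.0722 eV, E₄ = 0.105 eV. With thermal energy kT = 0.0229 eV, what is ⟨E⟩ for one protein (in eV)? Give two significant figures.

Eᵢ/kT = 0, 1.406, 1.934, 3.153, 4.585.
Z = Σ e^(−Eᵢ/kT) = e^(−0) + e^(−1.406) + e^(−1.934) + e^(−3.153) + e^(−4.585) = 1.000 + 0.2451 + 0.1446 + 0.04272 + 0.01020 = 1.443.
⟨E⟩ = Σ Eᵢ e^(−Eᵢ/kT) / Z = (0·1.000 + 0.0322·0.2451 + 0.0443·0.1446 + 0.0722·0.04272 + 0.105·0.01020) / 1.443 = 0.013 eV.

0.013 eV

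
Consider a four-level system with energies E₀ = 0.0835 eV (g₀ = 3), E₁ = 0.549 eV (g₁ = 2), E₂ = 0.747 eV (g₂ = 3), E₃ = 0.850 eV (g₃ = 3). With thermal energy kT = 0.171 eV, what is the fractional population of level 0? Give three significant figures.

Eᵢ/kT = 0.48830, 3.2105, 4.3684, 4.9708.
Z = Σ gᵢe^(−Eᵢ/kT) = 3·e^(−0.48830) + 2·e^(−3.2105) + 3·e^(−4.3684) + 3·e^(−4.9708) = 1.8410 + 0.080673 + 0.038014 + 0.020813 = 1.9805.
P₀ = g₀ e^(−E₀/kT) / Z = 1.8410/1.9805 = 0.930.

0.930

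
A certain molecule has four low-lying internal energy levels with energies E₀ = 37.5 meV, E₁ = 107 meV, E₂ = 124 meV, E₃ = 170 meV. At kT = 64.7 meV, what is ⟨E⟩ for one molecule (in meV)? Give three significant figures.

Eᵢ/kT = 0.57960, 1.6538, 1.9165, 2.6275.
Z = Σ e^(−Eᵢ/kT) = e^(−0.57960) + e^(−1.6538) + e^(−1.9165) + e^(−2.6275) = 0.56012 + 0.19132 + 0.14712 + 0.072259 = 0.97082.
⟨E⟩ = Σ Eᵢ e^(−Eᵢ/kT) / Z = (37.5·0.56012 + 107·0.19132 + 124·0.14712 + 170·0.072259) / 0.97082 = 74.2 meV.

74.2 meV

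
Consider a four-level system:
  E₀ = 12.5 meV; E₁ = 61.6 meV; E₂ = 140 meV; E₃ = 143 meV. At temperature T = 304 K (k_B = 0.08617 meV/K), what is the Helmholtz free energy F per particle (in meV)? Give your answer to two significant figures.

8.4 meV

k_BT = 0.08617 × 304 K = 26.20 meV.
Eᵢ/kT = 0.4771, 2.351, 5.344, 5.458.
Z = Σ e^(−Eᵢ/kT) = e^(−0.4771) + e^(−2.351) + e^(−5.344) + e^(−5.458) = 0.6206 + 0.09527 + 0.004777 + 0.004262 = 0.7249.
F = −kT ln Z = −26.20 × ln(0.7249) = −26.20 × -0.3217 = 8.4 meV.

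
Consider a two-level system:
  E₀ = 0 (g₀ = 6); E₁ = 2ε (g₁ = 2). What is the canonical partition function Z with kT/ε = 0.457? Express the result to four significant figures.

Eᵢ/kT = 0, 4.37637.
Z = Σ gᵢe^(−Eᵢ/kT) = 6·e^(−0) + 2·e^(−4.37637) = 6.00000 + 0.0251418 = 6.02514.

Z = 6.025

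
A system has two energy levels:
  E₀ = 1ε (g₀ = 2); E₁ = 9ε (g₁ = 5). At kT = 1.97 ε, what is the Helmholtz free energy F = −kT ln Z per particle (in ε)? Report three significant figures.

Eᵢ/kT = 0.50761, 4.5685.
Z = Σ gᵢe^(−Eᵢ/kT) = 2·e^(−0.50761) + 5·e^(−4.5685) = 1.2039 + 0.051868 = 1.2558.
F = −kT ln Z = −1.97 × ln(1.2558) = −1.97 × 0.22777 = -0.449 ε.

-0.449 ε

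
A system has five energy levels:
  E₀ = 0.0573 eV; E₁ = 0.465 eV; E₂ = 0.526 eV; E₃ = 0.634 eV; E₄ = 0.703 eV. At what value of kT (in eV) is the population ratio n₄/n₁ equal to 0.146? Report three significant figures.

n₄/n₁ = exp[−(E₄−E₁)/kT] = 0.146.
⇒ (E₄−E₁)/kT = ln(1/0.146) = ln(6.8493) = 1.9241.
kT = 0.238 eV / 1.9241 = 0.124 eV.

0.124 eV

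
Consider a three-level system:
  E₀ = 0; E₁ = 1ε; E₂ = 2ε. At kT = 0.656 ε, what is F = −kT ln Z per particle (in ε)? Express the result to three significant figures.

-0.154 ε

Eᵢ/kT = 0, 1.5244, 3.0488.
Z = Σ e^(−Eᵢ/kT) = e^(−0) + e^(−1.5244) + e^(−3.0488) = 1.0000 + 0.21775 + 0.047416 = 1.2652.
F = −kT ln Z = −0.656 × ln(1.2652) = −0.656 × 0.23523 = -0.154 ε.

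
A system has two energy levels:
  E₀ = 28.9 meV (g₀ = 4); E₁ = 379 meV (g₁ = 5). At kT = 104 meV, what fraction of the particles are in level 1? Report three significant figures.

0.0414

Eᵢ/kT = 0.27788, 3.6442.
Z = Σ gᵢe^(−Eᵢ/kT) = 4·e^(−0.27788) + 5·e^(−3.6442) = 3.0296 + 0.13071 = 3.1603.
P₁ = g₁ e^(−E₁/kT) / Z = 0.13071/3.1603 = 0.0414.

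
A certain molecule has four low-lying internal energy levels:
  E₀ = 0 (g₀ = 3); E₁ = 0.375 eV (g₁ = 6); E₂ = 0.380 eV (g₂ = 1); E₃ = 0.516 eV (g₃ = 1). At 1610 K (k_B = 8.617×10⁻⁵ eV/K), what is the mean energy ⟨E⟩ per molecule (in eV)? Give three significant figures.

0.0538 eV

k_BT = 8.617×10⁻⁵ × 1610 K = 0.13873 eV.
Eᵢ/kT = 0, 2.7031, 2.7391, 3.7195.
Z = Σ gᵢe^(−Eᵢ/kT) = 3·e^(−0) + 6·e^(−2.7031) + 1·e^(−2.7391) + 1·e^(−3.7195) = 3.0000 + 0.40198 + 0.064628 + 0.024246 = 3.4909.
⟨E⟩ = Σ Eᵢ gᵢe^(−Eᵢ/kT) / Z = (0·3.0000 + 0.375·0.40198 + 0.380·0.064628 + 0.516·0.024246) / 3.4909 = 0.0538 eV.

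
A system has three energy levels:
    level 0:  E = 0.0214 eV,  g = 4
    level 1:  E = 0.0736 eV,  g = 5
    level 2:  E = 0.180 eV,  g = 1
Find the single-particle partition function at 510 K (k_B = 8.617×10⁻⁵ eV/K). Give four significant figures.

k_BT = 8.617×10⁻⁵ × 510 K = 0.0439467 eV.
Eᵢ/kT = 0.486954, 1.67476, 4.09587.
Z = Σ gᵢe^(−Eᵢ/kT) = 4·e^(−0.486954) + 5·e^(−1.67476) + 1·e^(−4.09587) = 2.45798 + 0.936766 + 0.0166413 = 3.41139.

Z = 3.411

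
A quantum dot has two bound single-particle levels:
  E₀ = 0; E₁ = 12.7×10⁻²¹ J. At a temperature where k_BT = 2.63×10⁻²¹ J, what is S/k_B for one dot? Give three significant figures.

Eᵢ/kT = 0, 4.8289.
Z = Σ e^(−Eᵢ/kT) = e^(−0) + e^(−4.8289) = 1.0000 + 0.0079953 = 1.0080.
⟨E⟩ = Σ EᵢPᵢ = 0.10073 ×10⁻²¹ J.
S/k_B = ln Z + ⟨E⟩/kT = ln(1.0080) + 0.10073/2.63 = 0.0079682 + 0.038300 = 0.0463.

0.0463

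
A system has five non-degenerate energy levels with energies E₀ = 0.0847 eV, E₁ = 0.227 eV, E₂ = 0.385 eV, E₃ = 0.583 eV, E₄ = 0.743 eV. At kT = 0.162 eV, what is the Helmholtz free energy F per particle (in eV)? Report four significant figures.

0.005010 eV

Eᵢ/kT = 0.522840, 1.40123, 2.37654, 3.59877, 4.58642.
Z = Σ e^(−Eᵢ/kT) = e^(−0.522840) + e^(−1.40123) + e^(−2.37654) + e^(−3.59877) + e^(−4.58642) = 0.592835 + 0.246294 + 0.0928714 + 0.0273574 + 0.0101893 = 0.969547.
F = −kT ln Z = −0.162 × ln(0.969547) = −0.162 × -0.0309263 = 0.005010 eV.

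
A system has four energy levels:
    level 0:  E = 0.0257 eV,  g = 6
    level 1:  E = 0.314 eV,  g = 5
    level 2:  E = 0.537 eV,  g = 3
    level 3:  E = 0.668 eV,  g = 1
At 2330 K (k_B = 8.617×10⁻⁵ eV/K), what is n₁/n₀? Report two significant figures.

0.20

k_BT = 8.617×10⁻⁵ × 2330 K = 0.2008 eV.
n₁/n₀ = (g₁/g₀) exp[−(E₁−E₀)/kT] = (5/6) × exp(−(0.2883 eV)/(0.2008 eV)) = (5/6) × exp(-1.436) = 0.20.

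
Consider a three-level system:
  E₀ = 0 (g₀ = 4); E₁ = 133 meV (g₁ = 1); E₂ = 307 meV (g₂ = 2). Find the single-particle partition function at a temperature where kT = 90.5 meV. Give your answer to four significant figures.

Eᵢ/kT = 0, 1.46961, 3.39227.
Z = Σ gᵢe^(−Eᵢ/kT) = 4·e^(−0) + 1·e^(−1.46961) + 2·e^(−3.39227) = 4.00000 + 0.230015 + 0.0672645 = 4.29728.

Z = 4.297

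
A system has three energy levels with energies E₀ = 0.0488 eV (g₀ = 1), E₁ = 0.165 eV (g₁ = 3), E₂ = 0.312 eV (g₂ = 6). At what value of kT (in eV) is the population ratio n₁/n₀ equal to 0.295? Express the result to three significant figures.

n₁/n₀ = (g₁/g₀) exp[−(E₁−E₀)/kT] = 0.295.
⇒ (E₁−E₀)/kT = ln((3/1)/0.295) = ln(10.169) = 2.3193.
kT = 0.1162 eV / 2.3193 = 0.0501 eV.

0.0501 eV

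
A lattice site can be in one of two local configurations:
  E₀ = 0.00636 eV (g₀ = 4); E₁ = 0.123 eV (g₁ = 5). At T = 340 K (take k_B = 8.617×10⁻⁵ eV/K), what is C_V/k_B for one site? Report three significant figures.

k_BT = 8.617×10⁻⁵ × 340 K = 0.029298 eV.
Eᵢ/kT = 0.21708, 4.1982.
Z = Σ gᵢe^(−Eᵢ/kT) = 4·e^(−0.21708) + 5·e^(−4.1982) = 3.2195 + 0.075113 = 3.2946.
⟨E⟩ = 0.0090193 eV, ⟨E²⟩ = 0.00038445 eV².
C_V/k_B = (⟨E²⟩ − ⟨E⟩²)/(kT)² = (0.00038445 − 0.000081348)/0.00085837 = 0.353.

0.353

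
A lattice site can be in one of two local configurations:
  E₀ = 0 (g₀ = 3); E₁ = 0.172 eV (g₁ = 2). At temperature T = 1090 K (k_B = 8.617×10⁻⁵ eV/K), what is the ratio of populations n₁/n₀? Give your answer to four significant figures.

0.1068

k_BT = 8.617×10⁻⁵ × 1090 K = 0.0939253 eV.
n₁/n₀ = (g₁/g₀) exp[−(E₁−E₀)/kT] = (2/3) × exp(−(0.172 eV)/(0.0939253 eV)) = (2/3) × exp(-1.83124) = 0.1068.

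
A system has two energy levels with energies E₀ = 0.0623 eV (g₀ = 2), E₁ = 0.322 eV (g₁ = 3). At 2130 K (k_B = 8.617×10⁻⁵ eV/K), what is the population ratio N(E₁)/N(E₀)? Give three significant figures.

0.364

k_BT = 8.617×10⁻⁵ × 2130 K = 0.18354 eV.
n₁/n₀ = (g₁/g₀) exp[−(E₁−E₀)/kT] = (3/2) × exp(−(0.2597 eV)/(0.18354 eV)) = (3/2) × exp(-1.4150) = 0.364.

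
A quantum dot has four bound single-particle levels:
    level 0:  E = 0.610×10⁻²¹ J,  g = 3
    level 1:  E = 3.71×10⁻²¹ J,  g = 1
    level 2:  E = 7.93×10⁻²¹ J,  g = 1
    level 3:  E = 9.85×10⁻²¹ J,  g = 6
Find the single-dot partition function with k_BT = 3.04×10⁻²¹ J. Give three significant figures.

Z = 3.06

Eᵢ/kT = 0.20066, 1.2204, 2.6086, 3.2401.
Z = Σ gᵢe^(−Eᵢ/kT) = 3·e^(−0.20066) + 1·e^(−1.2204) + 1·e^(−2.6086) + 6·e^(−3.2401) = 2.4546 + 0.29511 + 0.073638 + 0.23496 = 3.0583.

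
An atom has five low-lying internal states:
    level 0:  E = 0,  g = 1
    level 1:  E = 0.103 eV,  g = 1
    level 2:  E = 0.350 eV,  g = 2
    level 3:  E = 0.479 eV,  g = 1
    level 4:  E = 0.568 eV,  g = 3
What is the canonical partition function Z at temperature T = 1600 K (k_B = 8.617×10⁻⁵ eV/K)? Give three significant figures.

k_BT = 8.617×10⁻⁵ × 1600 K = 0.13787 eV.
Eᵢ/kT = 0, 0.74708, 2.5386, 3.4743, 4.1198.
Z = Σ gᵢe^(−Eᵢ/kT) = 1·e^(−0) + 1·e^(−0.74708) + 2·e^(−2.5386) + 1·e^(−3.4743) + 3·e^(−4.1198) = 1.0000 + 0.47375 + 0.15795 + 0.030984 + 0.048743 = 1.7114.

Z = 1.71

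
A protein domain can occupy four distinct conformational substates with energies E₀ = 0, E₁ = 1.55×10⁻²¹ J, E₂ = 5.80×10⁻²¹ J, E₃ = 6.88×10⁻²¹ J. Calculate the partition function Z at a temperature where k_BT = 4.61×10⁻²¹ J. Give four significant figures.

Z = 2.223

Eᵢ/kT = 0, 0.336226, 1.25813, 1.49241.
Z = Σ e^(−Eᵢ/kT) = e^(−0) + e^(−0.336226) + e^(−1.25813) + e^(−1.49241) = 1.00000 + 0.714462 + 0.284185 + 0.224830 = 2.22348.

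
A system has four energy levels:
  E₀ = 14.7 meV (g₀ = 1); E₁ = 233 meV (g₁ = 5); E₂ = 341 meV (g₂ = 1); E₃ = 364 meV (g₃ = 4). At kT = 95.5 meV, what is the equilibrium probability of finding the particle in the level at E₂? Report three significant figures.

Eᵢ/kT = 0.15393, 2.4398, 3.5707, 3.8115.
Z = Σ gᵢe^(−Eᵢ/kT) = 1·e^(−0.15393) + 5·e^(−2.4398) + 1·e^(−3.5707) + 4·e^(−3.8115) = 0.85733 + 0.43589 + 0.028136 + 0.088460 = 1.4098.
P₂ = g₂ e^(−E₂/kT) / Z = 0.028136/1.4098 = 0.0200.

0.0200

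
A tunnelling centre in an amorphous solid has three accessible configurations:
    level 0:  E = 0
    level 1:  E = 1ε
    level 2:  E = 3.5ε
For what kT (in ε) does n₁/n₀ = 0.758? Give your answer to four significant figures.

n₁/n₀ = exp[−(E₁−E₀)/kT] = 0.758.
⇒ (E₁−E₀)/kT = ln(1/0.758) = ln(1.31926) = 0.277071.
kT = 1ε / 0.277071 = 3.609 ε.

3.609 ε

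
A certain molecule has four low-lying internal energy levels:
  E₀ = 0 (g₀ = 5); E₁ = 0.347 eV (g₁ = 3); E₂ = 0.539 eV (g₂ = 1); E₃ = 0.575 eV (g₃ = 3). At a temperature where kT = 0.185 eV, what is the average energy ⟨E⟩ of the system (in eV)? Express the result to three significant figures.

Eᵢ/kT = 0, 1.8757, 2.9135, 3.1081.
Z = Σ gᵢe^(−Eᵢ/kT) = 5·e^(−0) + 3·e^(−1.8757) + 1·e^(−2.9135) + 3·e^(−3.1081) = 5.0000 + 0.45974 + 0.054285 + 0.13406 = 5.6481.
⟨E⟩ = Σ Eᵢ gᵢe^(−Eᵢ/kT) / Z = (0·5.0000 + 0.347·0.45974 + 0.539·0.054285 + 0.575·0.13406) / 5.6481 = 0.0471 eV.

0.0471 eV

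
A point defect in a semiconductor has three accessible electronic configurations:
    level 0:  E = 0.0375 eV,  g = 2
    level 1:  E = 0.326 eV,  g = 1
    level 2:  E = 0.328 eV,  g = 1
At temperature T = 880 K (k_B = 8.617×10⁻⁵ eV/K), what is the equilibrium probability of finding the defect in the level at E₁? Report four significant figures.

0.01089

k_BT = 8.617×10⁻⁵ × 880 K = 0.0758296 eV.
Eᵢ/kT = 0.494530, 4.29911, 4.32549.
Z = Σ gᵢe^(−Eᵢ/kT) = 2·e^(−0.494530) + 1·e^(−4.29911) + 1·e^(−4.32549) = 1.21971 + 0.0135806 + 0.0132271 = 1.24652.
P₁ = g₁ e^(−E₁/kT) / Z = 0.0135806/1.24652 = 0.01089.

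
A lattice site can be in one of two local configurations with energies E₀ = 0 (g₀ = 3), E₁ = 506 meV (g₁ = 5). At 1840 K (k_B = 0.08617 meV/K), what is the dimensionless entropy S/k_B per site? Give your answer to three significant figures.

1.37

k_BT = 0.08617 × 1840 K = 158.55 meV.
Eᵢ/kT = 0, 3.1914.
Z = Σ gᵢe^(−Eᵢ/kT) = 3·e^(−0) + 5·e^(−3.1914) = 3.0000 + 0.20557 = 3.2056.
⟨E⟩ = Σ EᵢPᵢ = 32.449 meV.
S/k_B = ln Z + ⟨E⟩/kT = ln(3.2056) + 32.449/158.55 = 1.1649 + 0.20466 = 1.37.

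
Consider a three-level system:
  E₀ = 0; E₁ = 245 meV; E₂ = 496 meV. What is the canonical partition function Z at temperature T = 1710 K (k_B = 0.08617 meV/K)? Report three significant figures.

Z = 1.22

k_BT = 0.08617 × 1710 K = 147.35 meV.
Eᵢ/kT = 0, 1.6627, 3.3661.
Z = Σ e^(−Eᵢ/kT) = e^(−0) + e^(−1.6627) + e^(−3.3661) = 1.0000 + 0.18963 + 0.034524 = 1.2242.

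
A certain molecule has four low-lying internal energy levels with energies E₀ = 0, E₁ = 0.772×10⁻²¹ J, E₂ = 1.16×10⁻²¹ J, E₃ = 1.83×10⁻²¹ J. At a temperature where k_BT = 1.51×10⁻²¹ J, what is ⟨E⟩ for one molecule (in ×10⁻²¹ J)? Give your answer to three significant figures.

0.655 ×10⁻²¹ J

Eᵢ/kT = 0, 0.51126, 0.76821, 1.2119.
Z = Σ e^(−Eᵢ/kT) = e^(−0) + e^(−0.51126) + e^(−0.76821) + e^(−1.2119) = 1.0000 + 0.59974 + 0.46384 + 0.29763 = 2.3612.
⟨E⟩ = Σ Eᵢ e^(−Eᵢ/kT) / Z = (0·1.0000 + 0.772·0.59974 + 1.16·0.46384 + 1.83·0.29763) / 2.3612 = 0.655 ×10⁻²¹ J.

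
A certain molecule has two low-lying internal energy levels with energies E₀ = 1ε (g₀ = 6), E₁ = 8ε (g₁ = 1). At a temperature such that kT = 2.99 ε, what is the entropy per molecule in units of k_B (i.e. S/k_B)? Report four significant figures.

Eᵢ/kT = 0.334448, 2.67559.
Z = Σ gᵢe^(−Eᵢ/kT) = 6·e^(−0.334448) + 1·e^(−2.67559) = 4.29440 + 0.0688662 = 4.36327.
⟨E⟩ = Σ EᵢPᵢ = 1.11048 ε.
S/k_B = ln Z + ⟨E⟩/kT = ln(4.36327) + 1.11048/2.99 = 1.47322 + 0.371398 = 1.845.

1.845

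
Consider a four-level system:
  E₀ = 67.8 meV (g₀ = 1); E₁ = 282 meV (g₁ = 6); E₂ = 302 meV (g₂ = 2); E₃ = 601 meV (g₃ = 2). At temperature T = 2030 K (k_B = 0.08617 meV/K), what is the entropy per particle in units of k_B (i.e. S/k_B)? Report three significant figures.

k_BT = 0.08617 × 2030 K = 174.93 meV.
Eᵢ/kT = 0.38758, 1.6121, 1.7264, 3.4357.
Z = Σ gᵢe^(−Eᵢ/kT) = 1·e^(−0.38758) + 6·e^(−1.6121) + 2·e^(−1.7264) + 2·e^(−3.4357) = 0.67870 + 1.1968 + 0.35585 + 0.064406 = 2.2958.
⟨E⟩ = Σ EᵢPᵢ = 230.72 meV.
S/k_B = ln Z + ⟨E⟩/kT = ln(2.2958) + 230.72/174.93 = 0.83108 + 1.3189 = 2.15.

2.15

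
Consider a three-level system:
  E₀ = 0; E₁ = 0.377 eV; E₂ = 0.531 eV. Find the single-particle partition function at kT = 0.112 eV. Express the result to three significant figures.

Eᵢ/kT = 0, 3.3661, 4.7411.
Z = Σ e^(−Eᵢ/kT) = e^(−0) + e^(−3.3661) + e^(−4.7411) = 1.0000 + 0.034524 + 0.0087290 = 1.0433.

Z = 1.04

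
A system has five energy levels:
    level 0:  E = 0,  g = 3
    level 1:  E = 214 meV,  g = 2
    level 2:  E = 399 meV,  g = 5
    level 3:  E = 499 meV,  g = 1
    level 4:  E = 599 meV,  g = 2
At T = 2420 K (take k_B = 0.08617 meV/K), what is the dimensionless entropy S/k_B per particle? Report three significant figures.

2.12

k_BT = 0.08617 × 2420 K = 208.53 meV.
Eᵢ/kT = 0, 1.0262, 1.9134, 2.3929, 2.8725.
Z = Σ gᵢe^(−Eᵢ/kT) = 3·e^(−0) + 2·e^(−1.0262) + 5·e^(−1.9134) + 1·e^(−2.3929) + 2·e^(−2.8725) = 3.0000 + 0.71673 + 0.73789 + 0.091364 + 0.11311 = 4.6591.
⟨E⟩ = Σ EᵢPᵢ = 120.44 meV.
S/k_B = ln Z + ⟨E⟩/kT = ln(4.6591) + 120.44/208.53 = 1.5388 + 0.57757 = 2.12.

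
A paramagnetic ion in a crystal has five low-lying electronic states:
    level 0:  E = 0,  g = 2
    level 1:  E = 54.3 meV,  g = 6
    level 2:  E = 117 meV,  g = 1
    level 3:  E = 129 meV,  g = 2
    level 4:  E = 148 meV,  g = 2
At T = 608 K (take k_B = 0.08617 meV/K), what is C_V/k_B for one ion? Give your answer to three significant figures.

k_BT = 0.08617 × 608 K = 52.391 meV.
Eᵢ/kT = 0, 1.0364, 2.2332, 2.4623, 2.8249.
Z = Σ gᵢe^(−Eᵢ/kT) = 2·e^(−0) + 6·e^(−1.0364) + 1·e^(−2.2332) + 2·e^(−2.4623) + 2·e^(−2.8249) = 2.0000 + 2.1284 + 0.10718 + 0.17048 + 0.11863 = 4.5247.
⟨E⟩ = 37.055 meV, ⟨E²⟩ = 2912.5 meV².
C_V/k_B = (⟨E²⟩ − ⟨E⟩²)/(kT)² = (2912.5 − 1373.1)/2744.8 = 0.561.

0.561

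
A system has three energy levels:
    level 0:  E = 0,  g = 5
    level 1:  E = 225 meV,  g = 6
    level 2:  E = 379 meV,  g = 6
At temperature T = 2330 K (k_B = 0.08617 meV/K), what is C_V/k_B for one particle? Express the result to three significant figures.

0.477

k_BT = 0.08617 × 2330 K = 200.78 meV.
Eᵢ/kT = 0, 1.1206, 1.8876.
Z = Σ gᵢe^(−Eᵢ/kT) = 5·e^(−0) + 6·e^(−1.1206) + 6·e^(−1.8876) = 5.0000 + 1.9565 + 0.90861 = 7.8651.
⟨E⟩ = 99.754 meV, ⟨E²⟩ = 29187 meV².
C_V/k_B = (⟨E²⟩ − ⟨E⟩²)/(kT)² = (29187 − 9950.9)/40313 = 0.477.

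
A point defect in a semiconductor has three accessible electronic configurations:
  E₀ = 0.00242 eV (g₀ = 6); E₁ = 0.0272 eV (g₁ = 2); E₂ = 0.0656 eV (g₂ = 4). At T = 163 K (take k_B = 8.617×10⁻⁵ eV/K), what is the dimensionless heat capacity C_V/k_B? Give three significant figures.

0.292

k_BT = 8.617×10⁻⁵ × 163 K = 0.014046 eV.
Eᵢ/kT = 0.17229, 1.9365, 4.6704.
Z = Σ gᵢe^(−Eᵢ/kT) = 6·e^(−0.17229) + 2·e^(−1.9365) + 4·e^(−4.6704) = 5.0504 + 0.28842 + 0.037474 = 5.3763.
⟨E⟩ = 0.0041897 eV, ⟨E²⟩ = 0.000075187 eV².
C_V/k_B = (⟨E²⟩ − ⟨E⟩²)/(kT)² = (0.000075187 − 0.000017554)/0.00019729 = 0.292.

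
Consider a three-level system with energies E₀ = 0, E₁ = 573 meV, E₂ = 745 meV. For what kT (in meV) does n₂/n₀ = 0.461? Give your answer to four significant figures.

n₂/n₀ = exp[−(E₂−E₀)/kT] = 0.461.
⇒ (E₂−E₀)/kT = ln(1/0.461) = ln(2.16920) = 0.774358.
kT = 745 meV / 0.774358 = 962.1 meV.

962.1 meV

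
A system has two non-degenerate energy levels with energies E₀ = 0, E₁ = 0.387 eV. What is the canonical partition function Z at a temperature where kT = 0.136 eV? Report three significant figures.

Eᵢ/kT = 0, 2.8456.
Z = Σ e^(−Eᵢ/kT) = e^(−0) + e^(−2.8456) = 1.0000 + 0.058099 = 1.0581.

Z = 1.06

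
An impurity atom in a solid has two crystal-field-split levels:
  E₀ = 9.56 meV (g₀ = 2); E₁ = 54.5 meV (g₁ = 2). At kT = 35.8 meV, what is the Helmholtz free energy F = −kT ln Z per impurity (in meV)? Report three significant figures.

Eᵢ/kT = 0.26704, 1.5223.
Z = Σ gᵢe^(−Eᵢ/kT) = 2·e^(−0.26704) + 2·e^(−1.5223) = 1.5313 + 0.43642 = 1.9677.
F = −kT ln Z = −35.8 × ln(1.9677) = −35.8 × 0.67687 = -24.2 meV.

-24.2 meV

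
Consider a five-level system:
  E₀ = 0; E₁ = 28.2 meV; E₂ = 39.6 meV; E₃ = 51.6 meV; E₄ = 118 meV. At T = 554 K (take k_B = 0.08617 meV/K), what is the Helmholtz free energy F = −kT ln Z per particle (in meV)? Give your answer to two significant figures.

-42 meV

k_BT = 0.08617 × 554 K = 47.74 meV.
Eᵢ/kT = 0, 0.5907, 0.8295, 1.081, 2.472.
Z = Σ e^(−Eᵢ/kT) = e^(−0) + e^(−0.5907) + e^(−0.8295) + e^(−1.081) + e^(−2.472) = 1.000 + 0.5539 + 0.4363 + 0.3393 + 0.08442 = 2.414.
F = −kT ln Z = −47.74 × ln(2.414) = −47.74 × 0.8813 = -42 meV.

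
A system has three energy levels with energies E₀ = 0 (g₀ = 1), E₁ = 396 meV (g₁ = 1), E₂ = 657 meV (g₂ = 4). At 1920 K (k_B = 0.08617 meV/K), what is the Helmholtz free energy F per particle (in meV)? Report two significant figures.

-26 meV

k_BT = 0.08617 × 1920 K = 165.4 meV.
Eᵢ/kT = 0, 2.394, 3.972.
Z = Σ gᵢe^(−Eᵢ/kT) = 1·e^(−0) + 1·e^(−2.394) + 4·e^(−3.972) = 1.000 + 0.09126 + 0.07534 = 1.167.
F = −kT ln Z = −165.4 × ln(1.167) = −165.4 × 0.1544 = -26 meV.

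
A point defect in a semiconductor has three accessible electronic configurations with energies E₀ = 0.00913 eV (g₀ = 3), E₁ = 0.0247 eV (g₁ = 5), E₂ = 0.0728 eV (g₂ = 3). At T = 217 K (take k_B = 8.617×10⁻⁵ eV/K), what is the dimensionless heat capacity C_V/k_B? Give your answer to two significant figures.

0.34

k_BT = 8.617×10⁻⁵ × 217 K = 0.01870 eV.
Eᵢ/kT = 0.4882, 1.321, 3.893.
Z = Σ gᵢe^(−Eᵢ/kT) = 3·e^(−0.4882) + 5·e^(−1.321) + 3·e^(−3.893) = 1.841 + 1.334 + 0.06115 = 3.236.
⟨E⟩ = 0.01675 eV, ⟨E²⟩ = 0.0003991 eV².
C_V/k_B = (⟨E²⟩ − ⟨E⟩²)/(kT)² = (0.0003991 − 0.0002806)/0.0003497 = 0.34.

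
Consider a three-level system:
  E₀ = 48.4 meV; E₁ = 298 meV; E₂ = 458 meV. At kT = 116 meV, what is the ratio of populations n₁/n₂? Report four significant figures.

n₁/n₂ = exp[−(E₁−E₂)/kT] = exp(−(-160 meV)/(116 meV)) = exp(1.37931) = 3.972.

3.972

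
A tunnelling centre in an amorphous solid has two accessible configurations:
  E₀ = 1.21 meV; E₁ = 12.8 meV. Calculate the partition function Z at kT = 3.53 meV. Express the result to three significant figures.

Z = 0.736

Eᵢ/kT = 0.34278, 3.6261.
Z = Σ e^(−Eᵢ/kT) = e^(−0.34278) + e^(−3.6261) = 0.70979 + 0.026620 = 0.73641.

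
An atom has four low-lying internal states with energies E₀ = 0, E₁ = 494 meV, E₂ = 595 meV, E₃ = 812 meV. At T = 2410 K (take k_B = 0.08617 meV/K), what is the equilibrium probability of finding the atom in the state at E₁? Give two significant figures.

k_BT = 0.08617 × 2410 K = 207.7 meV.
Eᵢ/kT = 0, 2.378, 2.865, 3.909.
Z = Σ e^(−Eᵢ/kT) = e^(−0) + e^(−2.378) + e^(−2.865) + e^(−3.909) = 1.000 + 0.09274 + 0.05698 + 0.02006 = 1.170.
P₁ = e^(−E₁/kT) / Z = 0.09274/1.170 = 0.079.

0.079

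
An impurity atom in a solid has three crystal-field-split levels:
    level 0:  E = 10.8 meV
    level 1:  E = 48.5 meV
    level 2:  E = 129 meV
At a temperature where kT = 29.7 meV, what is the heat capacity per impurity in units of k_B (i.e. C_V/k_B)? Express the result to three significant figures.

Eᵢ/kT = 0.36364, 1.6330, 4.3434.
Z = Σ e^(−Eᵢ/kT) = e^(−0.36364) + e^(−1.6330) + e^(−4.3434) = 0.69514 + 0.19534 + 0.012992 = 0.90347.
⟨E⟩ = 20.651 meV, ⟨E²⟩ = 837.63 meV².
C_V/k_B = (⟨E²⟩ − ⟨E⟩²)/(kT)² = (837.63 − 426.46)/882.09 = 0.466.

0.466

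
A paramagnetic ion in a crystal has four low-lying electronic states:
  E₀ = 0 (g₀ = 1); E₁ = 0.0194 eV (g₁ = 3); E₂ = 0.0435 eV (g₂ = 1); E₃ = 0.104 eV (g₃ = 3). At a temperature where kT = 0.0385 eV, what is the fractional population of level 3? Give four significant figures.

Eᵢ/kT = 0, 0.503896, 1.12987, 2.70130.
Z = Σ gᵢe^(−Eᵢ/kT) = 1·e^(−0) + 3·e^(−0.503896) + 1·e^(−1.12987) + 3·e^(−2.70130) = 1.00000 + 1.81252 + 0.323075 + 0.201355 = 3.33695.
P₃ = g₃ e^(−E₃/kT) / Z = 0.201355/3.33695 = 0.06034.

0.06034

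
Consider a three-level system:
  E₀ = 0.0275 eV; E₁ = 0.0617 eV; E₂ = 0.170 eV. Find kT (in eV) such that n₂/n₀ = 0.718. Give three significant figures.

n₂/n₀ = exp[−(E₂−E₀)/kT] = 0.718.
⇒ (E₂−E₀)/kT = ln(1/0.718) = ln(1.3928) = 0.33132.
kT = 0.1425 eV / 0.33132 = 0.430 eV.

0.430 eV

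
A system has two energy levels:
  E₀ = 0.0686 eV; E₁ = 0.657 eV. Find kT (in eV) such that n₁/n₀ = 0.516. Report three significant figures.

n₁/n₀ = exp[−(E₁−E₀)/kT] = 0.516.
⇒ (E₁−E₀)/kT = ln(1/0.516) = ln(1.9380) = 0.66166.
kT = 0.5884 eV / 0.66166 = 0.889 eV.

0.889 eV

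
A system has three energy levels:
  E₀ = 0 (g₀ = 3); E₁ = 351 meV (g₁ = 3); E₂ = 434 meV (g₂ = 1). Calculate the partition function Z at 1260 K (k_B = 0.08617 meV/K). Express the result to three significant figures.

Z = 3.14

k_BT = 0.08617 × 1260 K = 108.57 meV.
Eᵢ/kT = 0, 3.2329, 3.9974.
Z = Σ gᵢe^(−Eᵢ/kT) = 3·e^(−0) + 3·e^(−3.2329) + 1·e^(−3.9974) = 3.0000 + 0.11833 + 0.018363 = 3.1367.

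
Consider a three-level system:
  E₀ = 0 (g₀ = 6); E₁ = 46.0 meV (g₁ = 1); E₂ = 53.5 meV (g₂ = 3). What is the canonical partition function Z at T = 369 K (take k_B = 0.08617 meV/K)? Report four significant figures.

k_BT = 0.08617 × 369 K = 31.7967 meV.
Eᵢ/kT = 0, 1.44669, 1.68256.
Z = Σ gᵢe^(−Eᵢ/kT) = 6·e^(−0) + 1·e^(−1.44669) + 3·e^(−1.68256) = 6.00000 + 0.235348 + 0.557692 = 6.79304.

Z = 6.793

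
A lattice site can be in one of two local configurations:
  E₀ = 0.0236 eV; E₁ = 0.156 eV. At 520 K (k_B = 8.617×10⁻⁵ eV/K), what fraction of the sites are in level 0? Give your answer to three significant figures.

0.950

k_BT = 8.617×10⁻⁵ × 520 K = 0.044808 eV.
Eᵢ/kT = 0.52669, 3.4815.
Z = Σ e^(−Eᵢ/kT) = e^(−0.52669) + e^(−3.4815) = 0.59056 + 0.030761 = 0.62132.
P₀ = e^(−E₀/kT) / Z = 0.59056/0.62132 = 0.950.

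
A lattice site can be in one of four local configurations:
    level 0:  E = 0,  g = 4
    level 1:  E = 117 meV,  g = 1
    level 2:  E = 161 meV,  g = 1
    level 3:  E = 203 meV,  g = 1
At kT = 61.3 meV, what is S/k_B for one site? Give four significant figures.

1.588

Eᵢ/kT = 0, 1.90865, 2.62643, 3.31158.
Z = Σ gᵢe^(−Eᵢ/kT) = 4·e^(−0) + 1·e^(−1.90865) + 1·e^(−2.62643) + 1·e^(−3.31158) = 4.00000 + 0.148280 + 0.0723362 + 0.0364585 = 4.25707.
⟨E⟩ = Σ EᵢPᵢ = 8.54953 meV.
S/k_B = ln Z + ⟨E⟩/kT = ln(4.25707) + 8.54953/61.3 = 1.44858 + 0.139470 = 1.588.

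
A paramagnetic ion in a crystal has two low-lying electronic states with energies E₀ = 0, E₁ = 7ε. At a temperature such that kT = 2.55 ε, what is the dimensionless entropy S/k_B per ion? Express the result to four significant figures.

Eᵢ/kT = 0, 2.74510.
Z = Σ e^(−Eᵢ/kT) = e^(−0) + e^(−2.74510) = 1.00000 + 0.0642419 = 1.06424.
⟨E⟩ = Σ EᵢPᵢ = 0.422549 ε.
S/k_B = ln Z + ⟨E⟩/kT = ln(1.06424) + 0.422549/2.55 = 0.0622609 + 0.165705 = 0.2280.

0.2280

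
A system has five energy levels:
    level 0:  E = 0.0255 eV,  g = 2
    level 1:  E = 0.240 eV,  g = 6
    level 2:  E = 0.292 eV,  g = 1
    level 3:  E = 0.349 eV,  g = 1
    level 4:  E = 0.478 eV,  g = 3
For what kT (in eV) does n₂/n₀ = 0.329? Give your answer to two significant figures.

n₂/n₀ = (g₂/g₀) exp[−(E₂−E₀)/kT] = 0.329.
⇒ (E₂−E₀)/kT = ln((1/2)/0.329) = ln(1.520) = 0.4187.
kT = 0.2665 eV / 0.4187 = 0.64 eV.

0.64 eV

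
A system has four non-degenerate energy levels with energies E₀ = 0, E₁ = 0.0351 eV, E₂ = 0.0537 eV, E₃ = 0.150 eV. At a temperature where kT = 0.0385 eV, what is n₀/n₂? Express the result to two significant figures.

n₀/n₂ = exp[−(E₀−E₂)/kT] = exp(−(-0.0537 eV)/(0.0385 eV)) = exp(1.395) = 4.0.

4.0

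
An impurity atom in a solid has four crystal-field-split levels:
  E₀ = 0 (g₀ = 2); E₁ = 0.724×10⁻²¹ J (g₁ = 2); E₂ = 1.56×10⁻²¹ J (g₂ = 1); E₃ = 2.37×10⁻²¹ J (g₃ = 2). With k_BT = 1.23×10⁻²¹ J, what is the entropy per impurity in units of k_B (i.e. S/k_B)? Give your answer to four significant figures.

1.730

Eᵢ/kT = 0, 0.588618, 1.26829, 1.92683.
Z = Σ gᵢe^(−Eᵢ/kT) = 2·e^(−0) + 2·e^(−0.588618) + 1·e^(−1.26829) + 2·e^(−1.92683) = 2.00000 + 1.11019 + 0.281312 + 0.291218 = 3.68272.
⟨E⟩ = Σ EᵢPᵢ = 0.524832 ×10⁻²¹ J.
S/k_B = ln Z + ⟨E⟩/kT = ln(3.68272) + 0.524832/1.23 = 1.30365 + 0.426693 = 1.730.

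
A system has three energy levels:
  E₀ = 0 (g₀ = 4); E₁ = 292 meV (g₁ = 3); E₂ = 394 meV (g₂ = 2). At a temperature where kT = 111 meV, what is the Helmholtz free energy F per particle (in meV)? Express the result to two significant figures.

-160 meV

Eᵢ/kT = 0, 2.631, 3.550.
Z = Σ gᵢe^(−Eᵢ/kT) = 4·e^(−0) + 3·e^(−2.631) + 2·e^(−3.550) = 4.000 + 0.2160 + 0.05745 = 4.273.
F = −kT ln Z = −111 × ln(4.273) = −111 × 1.452 = -160 meV.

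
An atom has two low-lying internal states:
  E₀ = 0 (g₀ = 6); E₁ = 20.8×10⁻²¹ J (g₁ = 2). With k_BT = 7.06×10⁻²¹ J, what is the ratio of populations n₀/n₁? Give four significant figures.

57.10

n₀/n₁ = (g₀/g₁) exp[−(E₀−E₁)/kT] = (6/2) × exp(−(-20.8 ×10⁻²¹ J)/(7.06 ×10⁻²¹ J)) = (6/2) × exp(2.94618) = 57.10.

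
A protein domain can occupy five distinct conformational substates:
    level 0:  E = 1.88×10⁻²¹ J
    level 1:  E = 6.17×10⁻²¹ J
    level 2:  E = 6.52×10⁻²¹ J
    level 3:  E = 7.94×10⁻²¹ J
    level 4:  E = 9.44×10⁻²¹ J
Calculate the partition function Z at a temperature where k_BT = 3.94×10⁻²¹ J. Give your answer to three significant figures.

Z = 1.24

Eᵢ/kT = 0.47716, 1.5660, 1.6548, 2.0152, 2.3959.
Z = Σ e^(−Eᵢ/kT) = e^(−0.47716) + e^(−1.5660) + e^(−1.6548) + e^(−2.0152) + e^(−2.3959) = 0.62054 + 0.20888 + 0.19113 + 0.13329 + 0.091091 = 1.2449.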